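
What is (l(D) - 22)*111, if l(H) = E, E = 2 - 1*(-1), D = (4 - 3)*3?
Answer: -2109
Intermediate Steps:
D = 3 (D = 1*3 = 3)
E = 3 (E = 2 + 1 = 3)
l(H) = 3
(l(D) - 22)*111 = (3 - 22)*111 = -19*111 = -2109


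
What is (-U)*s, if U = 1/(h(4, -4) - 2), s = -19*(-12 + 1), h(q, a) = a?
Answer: 209/6 ≈ 34.833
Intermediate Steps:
s = 209 (s = -19*(-11) = 209)
U = -1/6 (U = 1/(-4 - 2) = 1/(-6) = -1/6 ≈ -0.16667)
(-U)*s = -1*(-1/6)*209 = (1/6)*209 = 209/6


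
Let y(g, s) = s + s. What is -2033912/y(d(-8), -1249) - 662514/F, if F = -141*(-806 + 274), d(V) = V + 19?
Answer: 12576070581/15614998 ≈ 805.38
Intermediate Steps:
d(V) = 19 + V
y(g, s) = 2*s
F = 75012 (F = -141*(-532) = 75012)
-2033912/y(d(-8), -1249) - 662514/F = -2033912/(2*(-1249)) - 662514/75012 = -2033912/(-2498) - 662514*1/75012 = -2033912*(-1/2498) - 110419/12502 = 1016956/1249 - 110419/12502 = 12576070581/15614998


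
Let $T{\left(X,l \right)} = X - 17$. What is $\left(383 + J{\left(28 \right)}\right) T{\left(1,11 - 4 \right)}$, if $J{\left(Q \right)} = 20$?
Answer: $-6448$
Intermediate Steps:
$T{\left(X,l \right)} = -17 + X$ ($T{\left(X,l \right)} = X - 17 = -17 + X$)
$\left(383 + J{\left(28 \right)}\right) T{\left(1,11 - 4 \right)} = \left(383 + 20\right) \left(-17 + 1\right) = 403 \left(-16\right) = -6448$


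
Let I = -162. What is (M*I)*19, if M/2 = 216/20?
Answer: -332424/5 ≈ -66485.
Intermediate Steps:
M = 108/5 (M = 2*(216/20) = 2*(216*(1/20)) = 2*(54/5) = 108/5 ≈ 21.600)
(M*I)*19 = ((108/5)*(-162))*19 = -17496/5*19 = -332424/5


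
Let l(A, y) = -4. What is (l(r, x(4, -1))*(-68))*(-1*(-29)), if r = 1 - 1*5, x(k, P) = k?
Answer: 7888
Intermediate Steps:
r = -4 (r = 1 - 5 = -4)
(l(r, x(4, -1))*(-68))*(-1*(-29)) = (-4*(-68))*(-1*(-29)) = 272*29 = 7888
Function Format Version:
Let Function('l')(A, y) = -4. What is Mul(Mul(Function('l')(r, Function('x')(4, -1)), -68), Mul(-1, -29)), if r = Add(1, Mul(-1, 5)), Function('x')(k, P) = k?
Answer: 7888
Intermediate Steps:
r = -4 (r = Add(1, -5) = -4)
Mul(Mul(Function('l')(r, Function('x')(4, -1)), -68), Mul(-1, -29)) = Mul(Mul(-4, -68), Mul(-1, -29)) = Mul(272, 29) = 7888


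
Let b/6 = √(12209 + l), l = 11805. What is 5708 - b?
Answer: 5708 - 6*√24014 ≈ 4778.2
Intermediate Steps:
b = 6*√24014 (b = 6*√(12209 + 11805) = 6*√24014 ≈ 929.79)
5708 - b = 5708 - 6*√24014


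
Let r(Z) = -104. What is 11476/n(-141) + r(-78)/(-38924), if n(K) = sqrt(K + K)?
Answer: 26/9731 - 5738*I*sqrt(282)/141 ≈ 0.0026719 - 683.39*I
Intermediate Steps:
n(K) = sqrt(2)*sqrt(K) (n(K) = sqrt(2*K) = sqrt(2)*sqrt(K))
11476/n(-141) + r(-78)/(-38924) = 11476/((sqrt(2)*sqrt(-141))) - 104/(-38924) = 11476/((sqrt(2)*(I*sqrt(141)))) - 104*(-1/38924) = 11476/((I*sqrt(282))) + 26/9731 = 11476*(-I*sqrt(282)/282) + 26/9731 = -5738*I*sqrt(282)/141 + 26/9731 = 26/9731 - 5738*I*sqrt(282)/141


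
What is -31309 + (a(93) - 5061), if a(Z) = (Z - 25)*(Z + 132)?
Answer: -21070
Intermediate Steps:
a(Z) = (-25 + Z)*(132 + Z)
-31309 + (a(93) - 5061) = -31309 + ((-3300 + 93**2 + 107*93) - 5061) = -31309 + ((-3300 + 8649 + 9951) - 5061) = -31309 + (15300 - 5061) = -31309 + 10239 = -21070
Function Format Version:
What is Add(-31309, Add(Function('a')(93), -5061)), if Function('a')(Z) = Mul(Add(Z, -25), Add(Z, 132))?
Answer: -21070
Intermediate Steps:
Function('a')(Z) = Mul(Add(-25, Z), Add(132, Z))
Add(-31309, Add(Function('a')(93), -5061)) = Add(-31309, Add(Add(-3300, Pow(93, 2), Mul(107, 93)), -5061)) = Add(-31309, Add(Add(-3300, 8649, 9951), -5061)) = Add(-31309, Add(15300, -5061)) = Add(-31309, 10239) = -21070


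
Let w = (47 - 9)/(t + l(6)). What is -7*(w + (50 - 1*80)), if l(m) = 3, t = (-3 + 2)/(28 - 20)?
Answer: 2702/23 ≈ 117.48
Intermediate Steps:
t = -⅛ (t = -1/8 = -1*⅛ = -⅛ ≈ -0.12500)
w = 304/23 (w = (47 - 9)/(-⅛ + 3) = 38/(23/8) = 38*(8/23) = 304/23 ≈ 13.217)
-7*(w + (50 - 1*80)) = -7*(304/23 + (50 - 1*80)) = -7*(304/23 + (50 - 80)) = -7*(304/23 - 30) = -7*(-386/23) = 2702/23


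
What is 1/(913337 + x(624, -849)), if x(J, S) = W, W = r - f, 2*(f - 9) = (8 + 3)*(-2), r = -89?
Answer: 1/913250 ≈ 1.0950e-6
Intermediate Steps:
f = -2 (f = 9 + ((8 + 3)*(-2))/2 = 9 + (11*(-2))/2 = 9 + (½)*(-22) = 9 - 11 = -2)
W = -87 (W = -89 - 1*(-2) = -89 + 2 = -87)
x(J, S) = -87
1/(913337 + x(624, -849)) = 1/(913337 - 87) = 1/913250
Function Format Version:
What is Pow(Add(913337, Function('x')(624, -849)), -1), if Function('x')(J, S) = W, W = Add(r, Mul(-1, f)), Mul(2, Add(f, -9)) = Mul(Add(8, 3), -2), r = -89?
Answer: Rational(1, 913250) ≈ 1.0950e-6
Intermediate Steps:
f = -2 (f = Add(9, Mul(Rational(1, 2), Mul(Add(8, 3), -2))) = Add(9, Mul(Rational(1, 2), Mul(11, -2))) = Add(9, Mul(Rational(1, 2), -22)) = Add(9, -11) = -2)
W = -87 (W = Add(-89, Mul(-1, -2)) = Add(-89, 2) = -87)
Function('x')(J, S) = -87
Pow(Add(913337, Function('x')(624, -849)), -1) = Pow(Add(913337, -87), -1) = Pow(913250, -1) = Rational(1, 913250)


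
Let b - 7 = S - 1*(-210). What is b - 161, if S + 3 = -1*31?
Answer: 22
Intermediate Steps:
S = -34 (S = -3 - 1*31 = -3 - 31 = -34)
b = 183 (b = 7 + (-34 - 1*(-210)) = 7 + (-34 + 210) = 7 + 176 = 183)
b - 161 = 183 - 161 = 22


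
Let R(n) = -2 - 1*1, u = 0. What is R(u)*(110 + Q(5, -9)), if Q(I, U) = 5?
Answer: -345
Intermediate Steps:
R(n) = -3 (R(n) = -2 - 1 = -3)
R(u)*(110 + Q(5, -9)) = -3*(110 + 5) = -3*115 = -345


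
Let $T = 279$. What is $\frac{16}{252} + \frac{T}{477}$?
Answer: $\frac{2165}{3339} \approx 0.6484$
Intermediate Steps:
$\frac{16}{252} + \frac{T}{477} = \frac{16}{252} + \frac{279}{477} = 16 \cdot \frac{1}{252} + 279 \cdot \frac{1}{477} = \frac{4}{63} + \frac{31}{53} = \frac{2165}{3339}$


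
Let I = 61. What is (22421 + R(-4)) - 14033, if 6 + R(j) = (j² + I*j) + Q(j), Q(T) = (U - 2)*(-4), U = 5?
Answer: 8142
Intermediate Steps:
Q(T) = -12 (Q(T) = (5 - 2)*(-4) = 3*(-4) = -12)
R(j) = -18 + j² + 61*j (R(j) = -6 + ((j² + 61*j) - 12) = -6 + (-12 + j² + 61*j) = -18 + j² + 61*j)
(22421 + R(-4)) - 14033 = (22421 + (-18 + (-4)² + 61*(-4))) - 14033 = (22421 + (-18 + 16 - 244)) - 14033 = (22421 - 246) - 14033 = 22175 - 14033 = 8142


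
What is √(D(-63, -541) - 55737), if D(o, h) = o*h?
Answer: 3*I*√2406 ≈ 147.15*I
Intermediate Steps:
D(o, h) = h*o
√(D(-63, -541) - 55737) = √(-541*(-63) - 55737) = √(34083 - 55737) = √(-21654) = 3*I*√2406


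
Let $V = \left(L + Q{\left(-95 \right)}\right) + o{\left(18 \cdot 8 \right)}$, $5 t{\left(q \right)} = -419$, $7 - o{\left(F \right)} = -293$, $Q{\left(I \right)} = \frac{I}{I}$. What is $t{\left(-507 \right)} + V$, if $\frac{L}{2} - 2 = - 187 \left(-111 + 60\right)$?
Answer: $\frac{96476}{5} \approx 19295.0$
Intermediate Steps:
$Q{\left(I \right)} = 1$
$o{\left(F \right)} = 300$ ($o{\left(F \right)} = 7 - -293 = 7 + 293 = 300$)
$t{\left(q \right)} = - \frac{419}{5}$ ($t{\left(q \right)} = \frac{1}{5} \left(-419\right) = - \frac{419}{5}$)
$L = 19078$ ($L = 4 + 2 \left(- 187 \left(-111 + 60\right)\right) = 4 + 2 \left(\left(-187\right) \left(-51\right)\right) = 4 + 2 \cdot 9537 = 4 + 19074 = 19078$)
$V = 19379$ ($V = \left(19078 + 1\right) + 300 = 19079 + 300 = 19379$)
$t{\left(-507 \right)} + V = - \frac{419}{5} + 19379 = \frac{96476}{5}$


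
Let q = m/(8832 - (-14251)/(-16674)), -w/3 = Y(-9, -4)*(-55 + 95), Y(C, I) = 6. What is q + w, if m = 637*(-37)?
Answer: -106413361746/147250517 ≈ -722.67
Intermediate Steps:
w = -720 (w = -18*(-55 + 95) = -18*40 = -3*240 = -720)
m = -23569
q = -392989506/147250517 (q = -23569/(8832 - (-14251)/(-16674)) = -23569/(8832 - (-14251)*(-1)/16674) = -23569/(8832 - 1*14251/16674) = -23569/(8832 - 14251/16674) = -23569/147250517/16674 = -23569*16674/147250517 = -392989506/147250517 ≈ -2.6688)
q + w = -392989506/147250517 - 720 = -106413361746/147250517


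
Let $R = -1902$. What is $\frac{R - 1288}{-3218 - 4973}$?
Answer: $\frac{3190}{8191} \approx 0.38945$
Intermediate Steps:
$\frac{R - 1288}{-3218 - 4973} = \frac{-1902 - 1288}{-3218 - 4973} = - \frac{3190}{-8191} = \left(-3190\right) \left(- \frac{1}{8191}\right) = \frac{3190}{8191}$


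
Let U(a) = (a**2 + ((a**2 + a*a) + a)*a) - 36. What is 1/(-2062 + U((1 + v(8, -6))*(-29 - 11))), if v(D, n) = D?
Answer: -1/93054898 ≈ -1.0746e-8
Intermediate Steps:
U(a) = -36 + a**2 + a*(a + 2*a**2) (U(a) = (a**2 + ((a**2 + a**2) + a)*a) - 36 = (a**2 + (2*a**2 + a)*a) - 36 = (a**2 + (a + 2*a**2)*a) - 36 = (a**2 + a*(a + 2*a**2)) - 36 = -36 + a**2 + a*(a + 2*a**2))
1/(-2062 + U((1 + v(8, -6))*(-29 - 11))) = 1/(-2062 + (-36 + 2*((1 + 8)*(-29 - 11))**2 + 2*((1 + 8)*(-29 - 11))**3)) = 1/(-2062 + (-36 + 2*(9*(-40))**2 + 2*(9*(-40))**3)) = 1/(-2062 + (-36 + 2*(-360)**2 + 2*(-360)**3)) = 1/(-2062 + (-36 + 2*129600 + 2*(-46656000))) = 1/(-2062 + (-36 + 259200 - 93312000)) = 1/(-2062 - 93052836) = 1/(-93054898) = -1/93054898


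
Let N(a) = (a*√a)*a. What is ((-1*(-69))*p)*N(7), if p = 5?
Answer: 16905*√7 ≈ 44726.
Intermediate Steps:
N(a) = a^(5/2) (N(a) = a^(3/2)*a = a^(5/2))
((-1*(-69))*p)*N(7) = (-1*(-69)*5)*7^(5/2) = (69*5)*(49*√7) = 345*(49*√7) = 16905*√7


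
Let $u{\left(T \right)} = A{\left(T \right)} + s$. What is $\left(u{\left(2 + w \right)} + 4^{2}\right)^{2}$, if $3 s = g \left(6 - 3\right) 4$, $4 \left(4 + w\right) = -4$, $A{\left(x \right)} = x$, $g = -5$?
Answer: $49$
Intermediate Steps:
$w = -5$ ($w = -4 + \frac{1}{4} \left(-4\right) = -4 - 1 = -5$)
$s = -20$ ($s = \frac{\left(-5\right) \left(6 - 3\right) 4}{3} = \frac{\left(-5\right) 3 \cdot 4}{3} = \frac{\left(-5\right) 12}{3} = \frac{1}{3} \left(-60\right) = -20$)
$u{\left(T \right)} = -20 + T$ ($u{\left(T \right)} = T - 20 = -20 + T$)
$\left(u{\left(2 + w \right)} + 4^{2}\right)^{2} = \left(\left(-20 + \left(2 - 5\right)\right) + 4^{2}\right)^{2} = \left(\left(-20 - 3\right) + 16\right)^{2} = \left(-23 + 16\right)^{2} = \left(-7\right)^{2} = 49$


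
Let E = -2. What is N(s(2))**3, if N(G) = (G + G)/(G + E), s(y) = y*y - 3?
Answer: -8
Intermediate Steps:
s(y) = -3 + y**2 (s(y) = y**2 - 3 = -3 + y**2)
N(G) = 2*G/(-2 + G) (N(G) = (G + G)/(G - 2) = (2*G)/(-2 + G) = 2*G/(-2 + G))
N(s(2))**3 = (2*(-3 + 2**2)/(-2 + (-3 + 2**2)))**3 = (2*(-3 + 4)/(-2 + (-3 + 4)))**3 = (2*1/(-2 + 1))**3 = (2*1/(-1))**3 = (2*1*(-1))**3 = (-2)**3 = -8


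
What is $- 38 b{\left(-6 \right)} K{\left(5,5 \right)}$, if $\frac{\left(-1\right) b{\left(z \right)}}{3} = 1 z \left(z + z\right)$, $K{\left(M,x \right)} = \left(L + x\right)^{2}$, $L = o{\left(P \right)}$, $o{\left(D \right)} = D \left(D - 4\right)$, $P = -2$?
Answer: $2372112$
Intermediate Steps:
$o{\left(D \right)} = D \left(-4 + D\right)$
$L = 12$ ($L = - 2 \left(-4 - 2\right) = \left(-2\right) \left(-6\right) = 12$)
$K{\left(M,x \right)} = \left(12 + x\right)^{2}$
$b{\left(z \right)} = - 6 z^{2}$ ($b{\left(z \right)} = - 3 \cdot 1 z \left(z + z\right) = - 3 z 2 z = - 3 \cdot 2 z^{2} = - 6 z^{2}$)
$- 38 b{\left(-6 \right)} K{\left(5,5 \right)} = - 38 \left(- 6 \left(-6\right)^{2}\right) \left(12 + 5\right)^{2} = - 38 \left(\left(-6\right) 36\right) 17^{2} = \left(-38\right) \left(-216\right) 289 = 8208 \cdot 289 = 2372112$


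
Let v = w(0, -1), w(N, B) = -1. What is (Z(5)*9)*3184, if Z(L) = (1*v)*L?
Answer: -143280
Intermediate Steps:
v = -1
Z(L) = -L (Z(L) = (1*(-1))*L = -L)
(Z(5)*9)*3184 = (-1*5*9)*3184 = -5*9*3184 = -45*3184 = -143280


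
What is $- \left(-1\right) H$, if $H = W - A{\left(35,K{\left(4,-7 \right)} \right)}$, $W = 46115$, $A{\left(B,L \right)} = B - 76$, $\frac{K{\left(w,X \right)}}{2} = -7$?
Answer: $46156$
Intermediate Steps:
$K{\left(w,X \right)} = -14$ ($K{\left(w,X \right)} = 2 \left(-7\right) = -14$)
$A{\left(B,L \right)} = -76 + B$
$H = 46156$ ($H = 46115 - \left(-76 + 35\right) = 46115 - -41 = 46115 + 41 = 46156$)
$- \left(-1\right) H = - \left(-1\right) 46156 = \left(-1\right) \left(-46156\right) = 46156$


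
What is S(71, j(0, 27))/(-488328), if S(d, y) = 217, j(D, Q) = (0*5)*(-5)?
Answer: -217/488328 ≈ -0.00044437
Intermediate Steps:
j(D, Q) = 0 (j(D, Q) = 0*(-5) = 0)
S(71, j(0, 27))/(-488328) = 217/(-488328) = 217*(-1/488328) = -217/488328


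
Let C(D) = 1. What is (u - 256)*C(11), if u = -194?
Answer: -450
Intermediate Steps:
(u - 256)*C(11) = (-194 - 256)*1 = -450*1 = -450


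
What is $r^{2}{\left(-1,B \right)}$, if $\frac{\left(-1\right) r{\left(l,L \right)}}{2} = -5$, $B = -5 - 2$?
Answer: $100$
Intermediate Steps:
$B = -7$ ($B = -5 - 2 = -7$)
$r{\left(l,L \right)} = 10$ ($r{\left(l,L \right)} = \left(-2\right) \left(-5\right) = 10$)
$r^{2}{\left(-1,B \right)} = 10^{2} = 100$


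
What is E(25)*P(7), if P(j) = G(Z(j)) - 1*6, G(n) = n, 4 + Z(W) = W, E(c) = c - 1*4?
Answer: -63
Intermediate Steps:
E(c) = -4 + c (E(c) = c - 4 = -4 + c)
Z(W) = -4 + W
P(j) = -10 + j (P(j) = (-4 + j) - 1*6 = (-4 + j) - 6 = -10 + j)
E(25)*P(7) = (-4 + 25)*(-10 + 7) = 21*(-3) = -63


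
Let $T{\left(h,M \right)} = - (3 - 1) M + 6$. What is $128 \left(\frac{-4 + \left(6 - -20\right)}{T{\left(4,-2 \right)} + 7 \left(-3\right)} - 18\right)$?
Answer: $-2560$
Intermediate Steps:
$T{\left(h,M \right)} = 6 - 2 M$ ($T{\left(h,M \right)} = \left(-1\right) 2 M + 6 = - 2 M + 6 = 6 - 2 M$)
$128 \left(\frac{-4 + \left(6 - -20\right)}{T{\left(4,-2 \right)} + 7 \left(-3\right)} - 18\right) = 128 \left(\frac{-4 + \left(6 - -20\right)}{\left(6 - -4\right) + 7 \left(-3\right)} - 18\right) = 128 \left(\frac{-4 + \left(6 + 20\right)}{\left(6 + 4\right) - 21} - 18\right) = 128 \left(\frac{-4 + 26}{10 - 21} - 18\right) = 128 \left(\frac{22}{-11} - 18\right) = 128 \left(22 \left(- \frac{1}{11}\right) - 18\right) = 128 \left(-2 - 18\right) = 128 \left(-20\right) = -2560$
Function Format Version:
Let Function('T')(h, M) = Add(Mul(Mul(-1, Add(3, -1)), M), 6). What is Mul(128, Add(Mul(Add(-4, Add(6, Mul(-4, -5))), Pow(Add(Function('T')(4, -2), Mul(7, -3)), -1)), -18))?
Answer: -2560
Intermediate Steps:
Function('T')(h, M) = Add(6, Mul(-2, M)) (Function('T')(h, M) = Add(Mul(Mul(-1, 2), M), 6) = Add(Mul(-2, M), 6) = Add(6, Mul(-2, M)))
Mul(128, Add(Mul(Add(-4, Add(6, Mul(-4, -5))), Pow(Add(Function('T')(4, -2), Mul(7, -3)), -1)), -18)) = Mul(128, Add(Mul(Add(-4, Add(6, Mul(-4, -5))), Pow(Add(Add(6, Mul(-2, -2)), Mul(7, -3)), -1)), -18)) = Mul(128, Add(Mul(Add(-4, Add(6, 20)), Pow(Add(Add(6, 4), -21), -1)), -18)) = Mul(128, Add(Mul(Add(-4, 26), Pow(Add(10, -21), -1)), -18)) = Mul(128, Add(Mul(22, Pow(-11, -1)), -18)) = Mul(128, Add(Mul(22, Rational(-1, 11)), -18)) = Mul(128, Add(-2, -18)) = Mul(128, -20) = -2560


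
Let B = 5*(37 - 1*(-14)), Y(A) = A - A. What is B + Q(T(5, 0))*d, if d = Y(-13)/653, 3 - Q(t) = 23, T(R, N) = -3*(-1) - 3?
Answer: 255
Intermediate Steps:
T(R, N) = 0 (T(R, N) = 3 - 3 = 0)
Q(t) = -20 (Q(t) = 3 - 1*23 = 3 - 23 = -20)
Y(A) = 0
d = 0 (d = 0/653 = 0*(1/653) = 0)
B = 255 (B = 5*(37 + 14) = 5*51 = 255)
B + Q(T(5, 0))*d = 255 - 20*0 = 255 + 0 = 255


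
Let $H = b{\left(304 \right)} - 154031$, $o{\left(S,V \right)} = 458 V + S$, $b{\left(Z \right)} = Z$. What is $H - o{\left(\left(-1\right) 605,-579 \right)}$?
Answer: $112060$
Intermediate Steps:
$o{\left(S,V \right)} = S + 458 V$
$H = -153727$ ($H = 304 - 154031 = -153727$)
$H - o{\left(\left(-1\right) 605,-579 \right)} = -153727 - \left(\left(-1\right) 605 + 458 \left(-579\right)\right) = -153727 - \left(-605 - 265182\right) = -153727 - -265787 = -153727 + 265787 = 112060$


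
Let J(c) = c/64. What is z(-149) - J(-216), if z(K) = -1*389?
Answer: -3085/8 ≈ -385.63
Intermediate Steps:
z(K) = -389
J(c) = c/64 (J(c) = c*(1/64) = c/64)
z(-149) - J(-216) = -389 - (-216)/64 = -389 - 1*(-27/8) = -389 + 27/8 = -3085/8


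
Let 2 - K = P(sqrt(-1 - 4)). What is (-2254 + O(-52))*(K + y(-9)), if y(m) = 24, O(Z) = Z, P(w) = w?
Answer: -59956 + 2306*I*sqrt(5) ≈ -59956.0 + 5156.4*I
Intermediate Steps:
K = 2 - I*sqrt(5) (K = 2 - sqrt(-1 - 4) = 2 - sqrt(-5) = 2 - I*sqrt(5) ≈ 2.0 - 2.2361*I)
(-2254 + O(-52))*(K + y(-9)) = (-2254 - 52)*((2 - I*sqrt(5)) + 24) = -2306*(26 - I*sqrt(5)) = -59956 + 2306*I*sqrt(5)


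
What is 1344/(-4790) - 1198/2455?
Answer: -903794/1175945 ≈ -0.76857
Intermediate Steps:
1344/(-4790) - 1198/2455 = 1344*(-1/4790) - 1198*1/2455 = -672/2395 - 1198/2455 = -903794/1175945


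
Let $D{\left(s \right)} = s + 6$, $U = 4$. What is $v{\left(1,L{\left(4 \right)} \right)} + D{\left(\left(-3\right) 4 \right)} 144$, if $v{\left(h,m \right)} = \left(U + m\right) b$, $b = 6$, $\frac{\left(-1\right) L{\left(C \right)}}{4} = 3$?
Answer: $-912$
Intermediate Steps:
$L{\left(C \right)} = -12$ ($L{\left(C \right)} = \left(-4\right) 3 = -12$)
$v{\left(h,m \right)} = 24 + 6 m$ ($v{\left(h,m \right)} = \left(4 + m\right) 6 = 24 + 6 m$)
$D{\left(s \right)} = 6 + s$
$v{\left(1,L{\left(4 \right)} \right)} + D{\left(\left(-3\right) 4 \right)} 144 = \left(24 + 6 \left(-12\right)\right) + \left(6 - 12\right) 144 = \left(24 - 72\right) + \left(6 - 12\right) 144 = -48 - 864 = -912$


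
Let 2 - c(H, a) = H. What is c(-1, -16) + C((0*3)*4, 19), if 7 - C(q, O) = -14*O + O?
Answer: 257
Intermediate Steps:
c(H, a) = 2 - H
C(q, O) = 7 + 13*O (C(q, O) = 7 - (-14*O + O) = 7 - (-13)*O = 7 + 13*O)
c(-1, -16) + C((0*3)*4, 19) = (2 - 1*(-1)) + (7 + 13*19) = (2 + 1) + (7 + 247) = 3 + 254 = 257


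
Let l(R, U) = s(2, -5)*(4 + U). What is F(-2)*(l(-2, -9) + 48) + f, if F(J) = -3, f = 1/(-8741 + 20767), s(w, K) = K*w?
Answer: -3535643/12026 ≈ -294.00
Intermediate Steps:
l(R, U) = -40 - 10*U (l(R, U) = (-5*2)*(4 + U) = -10*(4 + U) = -40 - 10*U)
f = 1/12026 ≈ 8.3153e-5
F(-2)*(l(-2, -9) + 48) + f = -3*((-40 - 10*(-9)) + 48) + 1/12026 = -3*((-40 + 90) + 48) + 1/12026 = -3*(50 + 48) + 1/12026 = -3*98 + 1/12026 = -294 + 1/12026 = -3535643/12026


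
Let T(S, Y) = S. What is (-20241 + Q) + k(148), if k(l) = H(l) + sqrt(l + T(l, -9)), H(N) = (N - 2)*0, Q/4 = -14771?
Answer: -79325 + 2*sqrt(74) ≈ -79308.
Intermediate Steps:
Q = -59084 (Q = 4*(-14771) = -59084)
H(N) = 0 (H(N) = (-2 + N)*0 = 0)
k(l) = sqrt(2)*sqrt(l) (k(l) = 0 + sqrt(l + l) = 0 + sqrt(2*l) = 0 + sqrt(2)*sqrt(l) = sqrt(2)*sqrt(l))
(-20241 + Q) + k(148) = (-20241 - 59084) + sqrt(2)*sqrt(148) = -79325 + sqrt(2)*(2*sqrt(37)) = -79325 + 2*sqrt(74)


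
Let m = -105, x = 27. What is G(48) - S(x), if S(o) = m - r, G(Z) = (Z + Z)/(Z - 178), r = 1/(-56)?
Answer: 379447/3640 ≈ 104.24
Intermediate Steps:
r = -1/56 ≈ -0.017857
G(Z) = 2*Z/(-178 + Z) (G(Z) = (2*Z)/(-178 + Z) = 2*Z/(-178 + Z))
S(o) = -5879/56 (S(o) = -105 - 1*(-1/56) = -105 + 1/56 = -5879/56)
G(48) - S(x) = 2*48/(-178 + 48) - 1*(-5879/56) = 2*48/(-130) + 5879/56 = 2*48*(-1/130) + 5879/56 = -48/65 + 5879/56 = 379447/3640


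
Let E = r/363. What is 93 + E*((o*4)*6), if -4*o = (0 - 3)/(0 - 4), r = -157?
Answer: 22977/242 ≈ 94.946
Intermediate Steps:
E = -157/363 ≈ -0.43251
o = -3/16 (o = -(0 - 3)/(4*(0 - 4)) = -(-3)/(4*(-4)) = -(-3)*(-1)/(4*4) = -¼*¾ = -3/16 ≈ -0.18750)
93 + E*((o*4)*6) = 93 - 157*(-3/16*4)*6/363 = 93 - (-157)*6/484 = 93 - 157/363*(-9/2) = 93 + 471/242 = 22977/242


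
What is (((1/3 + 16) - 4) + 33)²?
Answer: 18496/9 ≈ 2055.1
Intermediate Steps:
(((1/3 + 16) - 4) + 33)² = (((⅓ + 16) - 4) + 33)² = ((49/3 - 4) + 33)² = (37/3 + 33)² = (136/3)² = 18496/9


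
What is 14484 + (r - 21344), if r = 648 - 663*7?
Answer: -10853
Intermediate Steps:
r = -3993 (r = 648 - 1*4641 = 648 - 4641 = -3993)
14484 + (r - 21344) = 14484 + (-3993 - 21344) = 14484 - 25337 = -10853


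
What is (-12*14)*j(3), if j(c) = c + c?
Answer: -1008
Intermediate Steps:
j(c) = 2*c
(-12*14)*j(3) = (-12*14)*(2*3) = -168*6 = -1008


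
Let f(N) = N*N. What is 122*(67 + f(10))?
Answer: 20374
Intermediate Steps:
f(N) = N**2
122*(67 + f(10)) = 122*(67 + 10**2) = 122*(67 + 100) = 122*167 = 20374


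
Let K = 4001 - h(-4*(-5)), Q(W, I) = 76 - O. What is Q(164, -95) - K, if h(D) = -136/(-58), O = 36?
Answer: -114801/29 ≈ -3958.7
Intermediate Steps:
Q(W, I) = 40 (Q(W, I) = 76 - 1*36 = 76 - 36 = 40)
h(D) = 68/29 (h(D) = -136*(-1/58) = 68/29)
K = 115961/29 (K = 4001 - 1*68/29 = 4001 - 68/29 = 115961/29 ≈ 3998.7)
Q(164, -95) - K = 40 - 1*115961/29 = 40 - 115961/29 = -114801/29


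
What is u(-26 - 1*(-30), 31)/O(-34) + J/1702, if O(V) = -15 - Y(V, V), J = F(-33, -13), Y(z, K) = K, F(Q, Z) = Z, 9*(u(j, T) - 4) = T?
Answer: 111811/291042 ≈ 0.38417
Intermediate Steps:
u(j, T) = 4 + T/9
J = -13
O(V) = -15 - V
u(-26 - 1*(-30), 31)/O(-34) + J/1702 = (4 + (⅑)*31)/(-15 - 1*(-34)) - 13/1702 = (4 + 31/9)/(-15 + 34) - 13*1/1702 = (67/9)/19 - 13/1702 = (67/9)*(1/19) - 13/1702 = 67/171 - 13/1702 = 111811/291042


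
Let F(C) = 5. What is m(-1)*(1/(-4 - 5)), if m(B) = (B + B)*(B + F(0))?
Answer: 8/9 ≈ 0.88889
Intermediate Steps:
m(B) = 2*B*(5 + B) (m(B) = (B + B)*(B + 5) = (2*B)*(5 + B) = 2*B*(5 + B))
m(-1)*(1/(-4 - 5)) = (2*(-1)*(5 - 1))*(1/(-4 - 5)) = (2*(-1)*4)*(1/(-9)) = -8*(-1)/9 = -8*(-1/9) = 8/9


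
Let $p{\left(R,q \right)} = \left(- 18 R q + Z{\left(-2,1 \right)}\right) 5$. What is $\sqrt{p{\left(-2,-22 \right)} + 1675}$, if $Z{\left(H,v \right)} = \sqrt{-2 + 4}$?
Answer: $\sqrt{-2285 + 5 \sqrt{2}} \approx 47.728 i$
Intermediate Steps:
$Z{\left(H,v \right)} = \sqrt{2}$
$p{\left(R,q \right)} = 5 \sqrt{2} - 90 R q$ ($p{\left(R,q \right)} = \left(- 18 R q + \sqrt{2}\right) 5 = \left(\sqrt{2} - 18 R q\right) 5 = 5 \sqrt{2} - 90 R q$)
$\sqrt{p{\left(-2,-22 \right)} + 1675} = \sqrt{\left(5 \sqrt{2} - \left(-180\right) \left(-22\right)\right) + 1675} = \sqrt{\left(5 \sqrt{2} - 3960\right) + 1675} = \sqrt{\left(-3960 + 5 \sqrt{2}\right) + 1675} = \sqrt{-2285 + 5 \sqrt{2}}$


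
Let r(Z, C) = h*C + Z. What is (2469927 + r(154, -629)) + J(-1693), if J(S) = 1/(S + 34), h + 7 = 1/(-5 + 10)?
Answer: 20524801264/8295 ≈ 2.4744e+6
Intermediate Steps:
h = -34/5 (h = -7 + 1/(-5 + 10) = -7 + 1/5 = -7 + ⅕ = -34/5 ≈ -6.8000)
J(S) = 1/(34 + S)
r(Z, C) = Z - 34*C/5 (r(Z, C) = -34*C/5 + Z = Z - 34*C/5)
(2469927 + r(154, -629)) + J(-1693) = (2469927 + (154 - 34/5*(-629))) + 1/(34 - 1693) = (2469927 + (154 + 21386/5)) + 1/(-1659) = (2469927 + 22156/5) - 1/1659 = 12371791/5 - 1/1659 = 20524801264/8295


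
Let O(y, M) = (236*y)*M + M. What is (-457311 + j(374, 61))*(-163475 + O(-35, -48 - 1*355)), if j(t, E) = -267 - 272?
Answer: -1449050380700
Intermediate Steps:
O(y, M) = M + 236*M*y (O(y, M) = 236*M*y + M = M + 236*M*y)
j(t, E) = -539
(-457311 + j(374, 61))*(-163475 + O(-35, -48 - 1*355)) = (-457311 - 539)*(-163475 + (-48 - 1*355)*(1 + 236*(-35))) = -457850*(-163475 + (-48 - 355)*(1 - 8260)) = -457850*(-163475 - 403*(-8259)) = -457850*(-163475 + 3328377) = -457850*3164902 = -1449050380700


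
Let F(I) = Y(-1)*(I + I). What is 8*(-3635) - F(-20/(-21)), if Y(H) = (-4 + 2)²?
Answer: -610840/21 ≈ -29088.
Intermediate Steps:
Y(H) = 4 (Y(H) = (-2)² = 4)
F(I) = 8*I (F(I) = 4*(I + I) = 4*(2*I) = 8*I)
8*(-3635) - F(-20/(-21)) = 8*(-3635) - 8*(-20/(-21)) = -29080 - 8*(-20*(-1/21)) = -29080 - 8*20/21 = -29080 - 1*160/21 = -29080 - 160/21 = -610840/21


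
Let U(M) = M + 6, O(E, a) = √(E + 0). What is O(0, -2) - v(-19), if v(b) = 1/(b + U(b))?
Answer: 1/32 ≈ 0.031250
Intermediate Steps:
O(E, a) = √E
U(M) = 6 + M
v(b) = 1/(6 + 2*b) (v(b) = 1/(b + (6 + b)) = 1/(6 + 2*b))
O(0, -2) - v(-19) = √0 - 1/(2*(3 - 19)) = 0 - 1/(2*(-16)) = 0 - (-1)/(2*16) = 0 - 1*(-1/32) = 0 + 1/32 = 1/32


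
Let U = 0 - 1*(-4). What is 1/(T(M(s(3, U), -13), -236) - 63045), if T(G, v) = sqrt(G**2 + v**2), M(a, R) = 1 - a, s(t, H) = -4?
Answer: -63045/3974616304 - sqrt(55721)/3974616304 ≈ -1.5921e-5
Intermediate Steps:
U = 4 (U = 0 + 4 = 4)
1/(T(M(s(3, U), -13), -236) - 63045) = 1/(sqrt((1 - 1*(-4))**2 + (-236)**2) - 63045) = 1/(sqrt((1 + 4)**2 + 55696) - 63045) = 1/(sqrt(5**2 + 55696) - 63045) = 1/(sqrt(25 + 55696) - 63045) = 1/(sqrt(55721) - 63045) = 1/(-63045 + sqrt(55721))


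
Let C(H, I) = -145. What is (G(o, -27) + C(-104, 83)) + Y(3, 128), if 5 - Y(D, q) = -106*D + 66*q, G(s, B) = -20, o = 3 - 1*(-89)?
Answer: -8290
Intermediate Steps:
o = 92 (o = 3 + 89 = 92)
Y(D, q) = 5 - 66*q + 106*D (Y(D, q) = 5 - (-106*D + 66*q) = 5 + (-66*q + 106*D) = 5 - 66*q + 106*D)
(G(o, -27) + C(-104, 83)) + Y(3, 128) = (-20 - 145) + (5 - 66*128 + 106*3) = -165 + (5 - 8448 + 318) = -165 - 8125 = -8290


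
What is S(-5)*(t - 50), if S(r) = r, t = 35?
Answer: 75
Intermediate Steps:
S(-5)*(t - 50) = -5*(35 - 50) = -5*(-15) = 75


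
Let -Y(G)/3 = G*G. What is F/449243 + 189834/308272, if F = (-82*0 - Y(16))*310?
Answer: 79337496711/69244519048 ≈ 1.1458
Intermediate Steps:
Y(G) = -3*G² (Y(G) = -3*G*G = -3*G²)
F = 238080 (F = (-82*0 - (-3)*16²)*310 = (0 - (-3)*256)*310 = (0 - 1*(-768))*310 = (0 + 768)*310 = 768*310 = 238080)
F/449243 + 189834/308272 = 238080/449243 + 189834/308272 = 238080*(1/449243) + 189834*(1/308272) = 238080/449243 + 94917/154136 = 79337496711/69244519048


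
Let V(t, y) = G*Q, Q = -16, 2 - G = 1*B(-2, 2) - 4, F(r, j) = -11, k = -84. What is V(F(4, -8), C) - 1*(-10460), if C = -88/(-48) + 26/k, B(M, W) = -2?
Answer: 10332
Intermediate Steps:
G = 8 (G = 2 - (1*(-2) - 4) = 2 - (-2 - 4) = 2 - 1*(-6) = 2 + 6 = 8)
C = 32/21 (C = -88/(-48) + 26/(-84) = -88*(-1/48) + 26*(-1/84) = 11/6 - 13/42 = 32/21 ≈ 1.5238)
V(t, y) = -128 (V(t, y) = 8*(-16) = -128)
V(F(4, -8), C) - 1*(-10460) = -128 - 1*(-10460) = -128 + 10460 = 10332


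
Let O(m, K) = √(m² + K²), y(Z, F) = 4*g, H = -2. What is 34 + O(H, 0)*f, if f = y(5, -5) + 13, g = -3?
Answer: 36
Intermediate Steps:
y(Z, F) = -12 (y(Z, F) = 4*(-3) = -12)
O(m, K) = √(K² + m²)
f = 1 (f = -12 + 13 = 1)
34 + O(H, 0)*f = 34 + √(0² + (-2)²)*1 = 34 + √(0 + 4)*1 = 34 + √4*1 = 34 + 2*1 = 34 + 2 = 36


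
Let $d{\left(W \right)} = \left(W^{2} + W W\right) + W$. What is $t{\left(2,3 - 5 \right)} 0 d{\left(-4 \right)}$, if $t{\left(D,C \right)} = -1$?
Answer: $0$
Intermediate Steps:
$d{\left(W \right)} = W + 2 W^{2}$ ($d{\left(W \right)} = \left(W^{2} + W^{2}\right) + W = 2 W^{2} + W = W + 2 W^{2}$)
$t{\left(2,3 - 5 \right)} 0 d{\left(-4 \right)} = \left(-1\right) 0 \left(- 4 \left(1 + 2 \left(-4\right)\right)\right) = 0 \left(- 4 \left(1 - 8\right)\right) = 0 \left(\left(-4\right) \left(-7\right)\right) = 0 \cdot 28 = 0$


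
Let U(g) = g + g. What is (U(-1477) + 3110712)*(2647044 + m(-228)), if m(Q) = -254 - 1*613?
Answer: 8223677741166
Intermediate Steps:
U(g) = 2*g
m(Q) = -867 (m(Q) = -254 - 613 = -867)
(U(-1477) + 3110712)*(2647044 + m(-228)) = (2*(-1477) + 3110712)*(2647044 - 867) = (-2954 + 3110712)*2646177 = 3107758*2646177 = 8223677741166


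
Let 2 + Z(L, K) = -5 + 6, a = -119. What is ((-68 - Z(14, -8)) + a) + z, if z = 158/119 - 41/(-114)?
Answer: -2500385/13566 ≈ -184.31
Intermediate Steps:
z = 22891/13566 (z = 158*(1/119) - 41*(-1/114) = 158/119 + 41/114 = 22891/13566 ≈ 1.6874)
Z(L, K) = -1 (Z(L, K) = -2 + (-5 + 6) = -2 + 1 = -1)
((-68 - Z(14, -8)) + a) + z = ((-68 - 1*(-1)) - 119) + 22891/13566 = ((-68 + 1) - 119) + 22891/13566 = (-67 - 119) + 22891/13566 = -186 + 22891/13566 = -2500385/13566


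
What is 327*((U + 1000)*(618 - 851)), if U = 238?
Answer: -94324458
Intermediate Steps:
327*((U + 1000)*(618 - 851)) = 327*((238 + 1000)*(618 - 851)) = 327*(1238*(-233)) = 327*(-288454) = -94324458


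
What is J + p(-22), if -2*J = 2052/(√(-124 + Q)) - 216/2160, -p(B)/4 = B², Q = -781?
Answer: -38719/20 + 1026*I*√905/905 ≈ -1935.9 + 34.105*I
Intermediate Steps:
p(B) = -4*B²
J = 1/20 + 1026*I*√905/905 (J = -(2052/(√(-124 - 781)) - 216/2160)/2 = -(2052/(√(-905)) - 216*1/2160)/2 = -(2052/((I*√905)) - ⅒)/2 = -(2052*(-I*√905/905) - ⅒)/2 = -(-2052*I*√905/905 - ⅒)/2 = -(-⅒ - 2052*I*√905/905)/2 = 1/20 + 1026*I*√905/905 ≈ 0.05 + 34.105*I)
J + p(-22) = (1/20 + 1026*I*√905/905) - 4*(-22)² = (1/20 + 1026*I*√905/905) - 4*484 = (1/20 + 1026*I*√905/905) - 1936 = -38719/20 + 1026*I*√905/905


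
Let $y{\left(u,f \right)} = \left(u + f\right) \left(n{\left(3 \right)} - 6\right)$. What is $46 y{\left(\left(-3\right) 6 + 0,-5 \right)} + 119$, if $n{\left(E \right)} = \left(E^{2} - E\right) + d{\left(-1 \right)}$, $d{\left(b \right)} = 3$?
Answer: $-3055$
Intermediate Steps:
$n{\left(E \right)} = 3 + E^{2} - E$ ($n{\left(E \right)} = \left(E^{2} - E\right) + 3 = 3 + E^{2} - E$)
$y{\left(u,f \right)} = 3 f + 3 u$ ($y{\left(u,f \right)} = \left(u + f\right) \left(\left(3 + 3^{2} - 3\right) - 6\right) = \left(f + u\right) \left(\left(3 + 9 - 3\right) - 6\right) = \left(f + u\right) \left(9 - 6\right) = \left(f + u\right) 3 = 3 f + 3 u$)
$46 y{\left(\left(-3\right) 6 + 0,-5 \right)} + 119 = 46 \left(3 \left(-5\right) + 3 \left(\left(-3\right) 6 + 0\right)\right) + 119 = 46 \left(-15 + 3 \left(-18 + 0\right)\right) + 119 = 46 \left(-15 + 3 \left(-18\right)\right) + 119 = 46 \left(-15 - 54\right) + 119 = 46 \left(-69\right) + 119 = -3174 + 119 = -3055$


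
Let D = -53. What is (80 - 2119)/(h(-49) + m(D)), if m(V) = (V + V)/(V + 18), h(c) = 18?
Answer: -71365/736 ≈ -96.963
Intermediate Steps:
m(V) = 2*V/(18 + V) (m(V) = (2*V)/(18 + V) = 2*V/(18 + V))
(80 - 2119)/(h(-49) + m(D)) = (80 - 2119)/(18 + 2*(-53)/(18 - 53)) = -2039/(18 + 2*(-53)/(-35)) = -2039/(18 + 2*(-53)*(-1/35)) = -2039/(18 + 106/35) = -2039/736/35 = -2039*35/736 = -71365/736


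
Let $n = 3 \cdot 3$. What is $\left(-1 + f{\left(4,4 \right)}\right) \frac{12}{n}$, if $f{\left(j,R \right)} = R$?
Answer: $4$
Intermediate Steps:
$n = 9$
$\left(-1 + f{\left(4,4 \right)}\right) \frac{12}{n} = \left(-1 + 4\right) \frac{12}{9} = 3 \cdot 12 \cdot \frac{1}{9} = 3 \cdot \frac{4}{3} = 4$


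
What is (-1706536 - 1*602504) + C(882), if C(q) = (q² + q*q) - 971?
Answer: -754163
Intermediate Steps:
C(q) = -971 + 2*q² (C(q) = (q² + q²) - 971 = 2*q² - 971 = -971 + 2*q²)
(-1706536 - 1*602504) + C(882) = (-1706536 - 1*602504) + (-971 + 2*882²) = (-1706536 - 602504) + (-971 + 2*777924) = -2309040 + (-971 + 1555848) = -2309040 + 1554877 = -754163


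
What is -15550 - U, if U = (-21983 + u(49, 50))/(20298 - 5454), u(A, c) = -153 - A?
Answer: -76934005/4948 ≈ -15549.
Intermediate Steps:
U = -7395/4948 (U = (-21983 + (-153 - 1*49))/(20298 - 5454) = (-21983 + (-153 - 49))/14844 = (-21983 - 202)*(1/14844) = -22185*1/14844 = -7395/4948 ≈ -1.4945)
-15550 - U = -15550 - 1*(-7395/4948) = -15550 + 7395/4948 = -76934005/4948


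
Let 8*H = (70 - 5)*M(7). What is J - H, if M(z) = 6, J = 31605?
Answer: 126225/4 ≈ 31556.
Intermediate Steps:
H = 195/4 (H = ((70 - 5)*6)/8 = (65*6)/8 = (⅛)*390 = 195/4 ≈ 48.750)
J - H = 31605 - 1*195/4 = 31605 - 195/4 = 126225/4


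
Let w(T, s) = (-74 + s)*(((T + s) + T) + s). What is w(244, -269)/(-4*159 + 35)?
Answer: -17150/601 ≈ -28.536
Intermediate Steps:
w(T, s) = (-74 + s)*(2*T + 2*s) (w(T, s) = (-74 + s)*((s + 2*T) + s) = (-74 + s)*(2*T + 2*s))
w(244, -269)/(-4*159 + 35) = (-148*244 - 148*(-269) + 2*(-269)² + 2*244*(-269))/(-4*159 + 35) = (-36112 + 39812 + 2*72361 - 131272)/(-636 + 35) = (-36112 + 39812 + 144722 - 131272)/(-601) = 17150*(-1/601) = -17150/601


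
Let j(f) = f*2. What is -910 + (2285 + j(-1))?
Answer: 1373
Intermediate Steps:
j(f) = 2*f
-910 + (2285 + j(-1)) = -910 + (2285 + 2*(-1)) = -910 + (2285 - 2) = -910 + 2283 = 1373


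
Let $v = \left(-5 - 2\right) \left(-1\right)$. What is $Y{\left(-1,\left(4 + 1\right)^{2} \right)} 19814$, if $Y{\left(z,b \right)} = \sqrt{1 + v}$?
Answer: $39628 \sqrt{2} \approx 56042.0$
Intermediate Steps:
$v = 7$ ($v = \left(-7\right) \left(-1\right) = 7$)
$Y{\left(z,b \right)} = 2 \sqrt{2}$ ($Y{\left(z,b \right)} = \sqrt{1 + 7} = \sqrt{8} = 2 \sqrt{2}$)
$Y{\left(-1,\left(4 + 1\right)^{2} \right)} 19814 = 2 \sqrt{2} \cdot 19814 = 39628 \sqrt{2}$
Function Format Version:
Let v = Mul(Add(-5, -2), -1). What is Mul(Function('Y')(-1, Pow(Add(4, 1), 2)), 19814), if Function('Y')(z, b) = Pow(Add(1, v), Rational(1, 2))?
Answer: Mul(39628, Pow(2, Rational(1, 2))) ≈ 56042.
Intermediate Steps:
v = 7 (v = Mul(-7, -1) = 7)
Function('Y')(z, b) = Mul(2, Pow(2, Rational(1, 2))) (Function('Y')(z, b) = Pow(Add(1, 7), Rational(1, 2)) = Pow(8, Rational(1, 2)) = Mul(2, Pow(2, Rational(1, 2))))
Mul(Function('Y')(-1, Pow(Add(4, 1), 2)), 19814) = Mul(Mul(2, Pow(2, Rational(1, 2))), 19814) = Mul(39628, Pow(2, Rational(1, 2)))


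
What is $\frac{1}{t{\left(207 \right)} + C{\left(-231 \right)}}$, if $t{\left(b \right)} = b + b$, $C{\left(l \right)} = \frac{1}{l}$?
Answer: $\frac{231}{95633} \approx 0.0024155$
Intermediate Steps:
$t{\left(b \right)} = 2 b$
$\frac{1}{t{\left(207 \right)} + C{\left(-231 \right)}} = \frac{1}{2 \cdot 207 + \frac{1}{-231}} = \frac{1}{414 - \frac{1}{231}} = \frac{1}{\frac{95633}{231}} = \frac{231}{95633}$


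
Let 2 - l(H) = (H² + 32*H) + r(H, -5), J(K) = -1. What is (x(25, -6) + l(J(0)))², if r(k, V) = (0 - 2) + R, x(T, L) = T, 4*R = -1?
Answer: 58081/16 ≈ 3630.1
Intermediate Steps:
R = -¼ (R = (¼)*(-1) = -¼ ≈ -0.25000)
r(k, V) = -9/4 (r(k, V) = (0 - 2) - ¼ = -2 - ¼ = -9/4)
l(H) = 17/4 - H² - 32*H (l(H) = 2 - ((H² + 32*H) - 9/4) = 2 - (-9/4 + H² + 32*H) = 2 + (9/4 - H² - 32*H) = 17/4 - H² - 32*H)
(x(25, -6) + l(J(0)))² = (25 + (17/4 - 1*(-1)² - 32*(-1)))² = (25 + (17/4 - 1*1 + 32))² = (25 + (17/4 - 1 + 32))² = (25 + 141/4)² = (241/4)² = 58081/16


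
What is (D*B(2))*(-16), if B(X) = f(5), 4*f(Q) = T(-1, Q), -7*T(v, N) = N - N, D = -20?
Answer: 0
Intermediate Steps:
T(v, N) = 0 (T(v, N) = -(N - N)/7 = -⅐*0 = 0)
f(Q) = 0 (f(Q) = (¼)*0 = 0)
B(X) = 0
(D*B(2))*(-16) = -20*0*(-16) = 0*(-16) = 0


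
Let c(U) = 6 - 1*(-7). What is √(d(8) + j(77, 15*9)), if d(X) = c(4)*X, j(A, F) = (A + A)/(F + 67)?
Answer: √1068681/101 ≈ 10.235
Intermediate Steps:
j(A, F) = 2*A/(67 + F) (j(A, F) = (2*A)/(67 + F) = 2*A/(67 + F))
c(U) = 13 (c(U) = 6 + 7 = 13)
d(X) = 13*X
√(d(8) + j(77, 15*9)) = √(13*8 + 2*77/(67 + 15*9)) = √(104 + 2*77/(67 + 135)) = √(104 + 2*77/202) = √(104 + 2*77*(1/202)) = √(104 + 77/101) = √(10581/101) = √1068681/101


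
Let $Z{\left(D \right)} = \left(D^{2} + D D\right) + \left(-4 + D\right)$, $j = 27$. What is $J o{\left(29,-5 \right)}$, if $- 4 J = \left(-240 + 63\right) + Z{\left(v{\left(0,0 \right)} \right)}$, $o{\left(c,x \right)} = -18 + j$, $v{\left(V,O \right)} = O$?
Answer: $\frac{1629}{4} \approx 407.25$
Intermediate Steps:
$Z{\left(D \right)} = -4 + D + 2 D^{2}$ ($Z{\left(D \right)} = \left(D^{2} + D^{2}\right) + \left(-4 + D\right) = 2 D^{2} + \left(-4 + D\right) = -4 + D + 2 D^{2}$)
$o{\left(c,x \right)} = 9$ ($o{\left(c,x \right)} = -18 + 27 = 9$)
$J = \frac{181}{4}$ ($J = - \frac{\left(-240 + 63\right) + \left(-4 + 0 + 2 \cdot 0^{2}\right)}{4} = - \frac{-177 + \left(-4 + 0 + 2 \cdot 0\right)}{4} = - \frac{-177 + \left(-4 + 0 + 0\right)}{4} = - \frac{-177 - 4}{4} = \left(- \frac{1}{4}\right) \left(-181\right) = \frac{181}{4} \approx 45.25$)
$J o{\left(29,-5 \right)} = \frac{181}{4} \cdot 9 = \frac{1629}{4}$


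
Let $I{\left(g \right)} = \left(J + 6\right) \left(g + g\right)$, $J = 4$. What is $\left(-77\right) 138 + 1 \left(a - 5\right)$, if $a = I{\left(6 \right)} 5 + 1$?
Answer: $-10030$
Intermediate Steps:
$I{\left(g \right)} = 20 g$ ($I{\left(g \right)} = \left(4 + 6\right) \left(g + g\right) = 10 \cdot 2 g = 20 g$)
$a = 601$ ($a = 20 \cdot 6 \cdot 5 + 1 = 120 \cdot 5 + 1 = 600 + 1 = 601$)
$\left(-77\right) 138 + 1 \left(a - 5\right) = \left(-77\right) 138 + 1 \left(601 - 5\right) = -10626 + 1 \cdot 596 = -10626 + 596 = -10030$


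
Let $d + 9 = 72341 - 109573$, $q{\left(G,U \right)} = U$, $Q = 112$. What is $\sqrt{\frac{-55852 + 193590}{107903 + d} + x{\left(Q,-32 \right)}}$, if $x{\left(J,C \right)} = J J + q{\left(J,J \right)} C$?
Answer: $\frac{\sqrt{11187018077199}}{35331} \approx 94.668$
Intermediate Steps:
$d = -37241$ ($d = -9 + \left(72341 - 109573\right) = -9 - 37232 = -37241$)
$x{\left(J,C \right)} = J^{2} + C J$ ($x{\left(J,C \right)} = J J + J C = J^{2} + C J$)
$\sqrt{\frac{-55852 + 193590}{107903 + d} + x{\left(Q,-32 \right)}} = \sqrt{\frac{-55852 + 193590}{107903 - 37241} + 112 \left(-32 + 112\right)} = \sqrt{\frac{137738}{70662} + 112 \cdot 80} = \sqrt{137738 \cdot \frac{1}{70662} + 8960} = \sqrt{\frac{68869}{35331} + 8960} = \sqrt{\frac{316634629}{35331}} = \frac{\sqrt{11187018077199}}{35331}$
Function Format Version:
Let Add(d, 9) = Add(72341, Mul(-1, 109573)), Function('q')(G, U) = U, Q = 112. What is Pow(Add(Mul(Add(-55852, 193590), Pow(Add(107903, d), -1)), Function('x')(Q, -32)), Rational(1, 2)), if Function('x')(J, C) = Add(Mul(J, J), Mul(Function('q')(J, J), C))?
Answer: Mul(Rational(1, 35331), Pow(11187018077199, Rational(1, 2))) ≈ 94.668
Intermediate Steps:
d = -37241 (d = Add(-9, Add(72341, Mul(-1, 109573))) = Add(-9, Add(72341, -109573)) = Add(-9, -37232) = -37241)
Function('x')(J, C) = Add(Pow(J, 2), Mul(C, J)) (Function('x')(J, C) = Add(Mul(J, J), Mul(J, C)) = Add(Pow(J, 2), Mul(C, J)))
Pow(Add(Mul(Add(-55852, 193590), Pow(Add(107903, d), -1)), Function('x')(Q, -32)), Rational(1, 2)) = Pow(Add(Mul(Add(-55852, 193590), Pow(Add(107903, -37241), -1)), Mul(112, Add(-32, 112))), Rational(1, 2)) = Pow(Add(Mul(137738, Pow(70662, -1)), Mul(112, 80)), Rational(1, 2)) = Pow(Add(Mul(137738, Rational(1, 70662)), 8960), Rational(1, 2)) = Pow(Add(Rational(68869, 35331), 8960), Rational(1, 2)) = Pow(Rational(316634629, 35331), Rational(1, 2)) = Mul(Rational(1, 35331), Pow(11187018077199, Rational(1, 2)))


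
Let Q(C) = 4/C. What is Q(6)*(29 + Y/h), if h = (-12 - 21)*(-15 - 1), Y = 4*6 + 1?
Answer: 15337/792 ≈ 19.365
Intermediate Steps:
Y = 25 (Y = 24 + 1 = 25)
h = 528 (h = -33*(-16) = 528)
Q(6)*(29 + Y/h) = (4/6)*(29 + 25/528) = (4*(⅙))*(29 + 25*(1/528)) = 2*(29 + 25/528)/3 = (⅔)*(15337/528) = 15337/792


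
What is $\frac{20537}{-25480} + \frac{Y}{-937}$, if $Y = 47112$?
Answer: $- \frac{1219656929}{23874760} \approx -51.086$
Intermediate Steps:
$\frac{20537}{-25480} + \frac{Y}{-937} = \frac{20537}{-25480} + \frac{47112}{-937} = 20537 \left(- \frac{1}{25480}\right) + 47112 \left(- \frac{1}{937}\right) = - \frac{20537}{25480} - \frac{47112}{937} = - \frac{1219656929}{23874760}$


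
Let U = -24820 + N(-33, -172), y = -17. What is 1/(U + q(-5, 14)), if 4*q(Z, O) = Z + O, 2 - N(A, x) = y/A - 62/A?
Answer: -132/3275995 ≈ -4.0293e-5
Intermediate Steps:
N(A, x) = 2 + 79/A (N(A, x) = 2 - (-17/A - 62/A) = 2 - (-79)/A = 2 + 79/A)
q(Z, O) = O/4 + Z/4 (q(Z, O) = (Z + O)/4 = (O + Z)/4 = O/4 + Z/4)
U = -819073/33 (U = -24820 + (2 + 79/(-33)) = -24820 + (2 + 79*(-1/33)) = -24820 + (2 - 79/33) = -24820 - 13/33 = -819073/33 ≈ -24820.)
1/(U + q(-5, 14)) = 1/(-819073/33 + ((¼)*14 + (¼)*(-5))) = 1/(-819073/33 + (7/2 - 5/4)) = 1/(-819073/33 + 9/4) = 1/(-3275995/132) = -132/3275995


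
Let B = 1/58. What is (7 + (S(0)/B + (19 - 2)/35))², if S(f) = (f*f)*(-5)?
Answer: 68644/1225 ≈ 56.036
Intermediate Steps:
B = 1/58 ≈ 0.017241
S(f) = -5*f² (S(f) = f²*(-5) = -5*f²)
(7 + (S(0)/B + (19 - 2)/35))² = (7 + ((-5*0²)/(1/58) + (19 - 2)/35))² = (7 + (-5*0*58 + 17*(1/35)))² = (7 + (0*58 + 17/35))² = (7 + (0 + 17/35))² = (7 + 17/35)² = (262/35)² = 68644/1225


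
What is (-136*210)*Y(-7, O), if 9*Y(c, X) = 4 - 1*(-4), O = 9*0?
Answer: -76160/3 ≈ -25387.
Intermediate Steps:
O = 0
Y(c, X) = 8/9 (Y(c, X) = (4 - 1*(-4))/9 = (4 + 4)/9 = (⅑)*8 = 8/9)
(-136*210)*Y(-7, O) = -136*210*(8/9) = -28560*8/9 = -76160/3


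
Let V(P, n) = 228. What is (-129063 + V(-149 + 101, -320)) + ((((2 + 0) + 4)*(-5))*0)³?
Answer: -128835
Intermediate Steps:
(-129063 + V(-149 + 101, -320)) + ((((2 + 0) + 4)*(-5))*0)³ = (-129063 + 228) + ((((2 + 0) + 4)*(-5))*0)³ = -128835 + (((2 + 4)*(-5))*0)³ = -128835 + ((6*(-5))*0)³ = -128835 + (-30*0)³ = -128835 + 0³ = -128835 + 0 = -128835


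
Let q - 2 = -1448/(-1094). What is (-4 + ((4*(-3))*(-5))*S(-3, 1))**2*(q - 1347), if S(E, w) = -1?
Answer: -3010523136/547 ≈ -5.5037e+6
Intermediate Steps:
q = 1818/547 (q = 2 - 1448/(-1094) = 2 - 1448*(-1/1094) = 2 + 724/547 = 1818/547 ≈ 3.3236)
(-4 + ((4*(-3))*(-5))*S(-3, 1))**2*(q - 1347) = (-4 + ((4*(-3))*(-5))*(-1))**2*(1818/547 - 1347) = (-4 - 12*(-5)*(-1))**2*(-734991/547) = (-4 + 60*(-1))**2*(-734991/547) = (-4 - 60)**2*(-734991/547) = (-64)**2*(-734991/547) = 4096*(-734991/547) = -3010523136/547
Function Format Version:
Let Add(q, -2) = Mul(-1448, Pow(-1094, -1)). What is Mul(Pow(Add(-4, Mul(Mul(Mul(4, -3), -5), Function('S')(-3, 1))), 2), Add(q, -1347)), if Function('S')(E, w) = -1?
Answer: Rational(-3010523136, 547) ≈ -5.5037e+6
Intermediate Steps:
q = Rational(1818, 547) (q = Add(2, Mul(-1448, Pow(-1094, -1))) = Add(2, Mul(-1448, Rational(-1, 1094))) = Add(2, Rational(724, 547)) = Rational(1818, 547) ≈ 3.3236)
Mul(Pow(Add(-4, Mul(Mul(Mul(4, -3), -5), Function('S')(-3, 1))), 2), Add(q, -1347)) = Mul(Pow(Add(-4, Mul(Mul(Mul(4, -3), -5), -1)), 2), Add(Rational(1818, 547), -1347)) = Mul(Pow(Add(-4, Mul(Mul(-12, -5), -1)), 2), Rational(-734991, 547)) = Mul(Pow(Add(-4, Mul(60, -1)), 2), Rational(-734991, 547)) = Mul(Pow(Add(-4, -60), 2), Rational(-734991, 547)) = Mul(Pow(-64, 2), Rational(-734991, 547)) = Mul(4096, Rational(-734991, 547)) = Rational(-3010523136, 547)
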